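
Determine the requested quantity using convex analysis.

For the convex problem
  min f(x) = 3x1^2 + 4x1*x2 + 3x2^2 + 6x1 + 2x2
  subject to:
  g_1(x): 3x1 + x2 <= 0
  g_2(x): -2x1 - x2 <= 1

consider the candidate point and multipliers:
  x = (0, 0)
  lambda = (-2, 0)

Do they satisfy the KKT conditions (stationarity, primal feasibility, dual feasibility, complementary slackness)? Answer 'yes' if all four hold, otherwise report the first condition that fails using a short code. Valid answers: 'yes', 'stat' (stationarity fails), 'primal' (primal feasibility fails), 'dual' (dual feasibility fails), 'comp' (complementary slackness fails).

Gradient of f: grad f(x) = Q x + c = (6, 2)
Constraint values g_i(x) = a_i^T x - b_i:
  g_1((0, 0)) = 0
  g_2((0, 0)) = -1
Stationarity residual: grad f(x) + sum_i lambda_i a_i = (0, 0)
  -> stationarity OK
Primal feasibility (all g_i <= 0): OK
Dual feasibility (all lambda_i >= 0): FAILS
Complementary slackness (lambda_i * g_i(x) = 0 for all i): OK

Verdict: the first failing condition is dual_feasibility -> dual.

dual


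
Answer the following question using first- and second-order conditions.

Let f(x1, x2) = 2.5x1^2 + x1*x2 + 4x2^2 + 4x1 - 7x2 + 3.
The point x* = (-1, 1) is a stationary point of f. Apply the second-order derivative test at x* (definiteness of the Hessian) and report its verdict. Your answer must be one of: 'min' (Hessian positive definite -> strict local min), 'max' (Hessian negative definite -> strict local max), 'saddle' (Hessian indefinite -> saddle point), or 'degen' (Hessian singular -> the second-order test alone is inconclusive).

Compute the Hessian H = grad^2 f:
  H = [[5, 1], [1, 8]]
Verify stationarity: grad f(x*) = H x* + g = (0, 0).
Eigenvalues of H: 4.6972, 8.3028.
Both eigenvalues > 0, so H is positive definite -> x* is a strict local min.

min


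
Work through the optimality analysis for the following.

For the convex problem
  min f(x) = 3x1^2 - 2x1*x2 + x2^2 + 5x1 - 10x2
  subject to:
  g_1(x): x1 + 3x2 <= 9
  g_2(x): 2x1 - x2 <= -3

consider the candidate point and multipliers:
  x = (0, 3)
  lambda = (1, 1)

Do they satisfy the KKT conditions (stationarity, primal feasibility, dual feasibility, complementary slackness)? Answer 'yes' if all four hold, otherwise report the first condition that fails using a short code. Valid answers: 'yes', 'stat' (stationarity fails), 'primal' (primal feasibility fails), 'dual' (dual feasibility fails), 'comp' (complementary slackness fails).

Gradient of f: grad f(x) = Q x + c = (-1, -4)
Constraint values g_i(x) = a_i^T x - b_i:
  g_1((0, 3)) = 0
  g_2((0, 3)) = 0
Stationarity residual: grad f(x) + sum_i lambda_i a_i = (2, -2)
  -> stationarity FAILS
Primal feasibility (all g_i <= 0): OK
Dual feasibility (all lambda_i >= 0): OK
Complementary slackness (lambda_i * g_i(x) = 0 for all i): OK

Verdict: the first failing condition is stationarity -> stat.

stat


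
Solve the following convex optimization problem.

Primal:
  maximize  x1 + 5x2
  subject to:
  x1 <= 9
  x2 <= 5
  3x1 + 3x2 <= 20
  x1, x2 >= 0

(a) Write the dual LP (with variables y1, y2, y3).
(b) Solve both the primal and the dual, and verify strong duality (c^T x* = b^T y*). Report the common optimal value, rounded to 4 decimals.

The standard primal-dual pair for 'max c^T x s.t. A x <= b, x >= 0' is:
  Dual:  min b^T y  s.t.  A^T y >= c,  y >= 0.

So the dual LP is:
  minimize  9y1 + 5y2 + 20y3
  subject to:
    y1 + 3y3 >= 1
    y2 + 3y3 >= 5
    y1, y2, y3 >= 0

Solving the primal: x* = (1.6667, 5).
  primal value c^T x* = 26.6667.
Solving the dual: y* = (0, 4, 0.3333).
  dual value b^T y* = 26.6667.
Strong duality: c^T x* = b^T y*. Confirmed.

26.6667


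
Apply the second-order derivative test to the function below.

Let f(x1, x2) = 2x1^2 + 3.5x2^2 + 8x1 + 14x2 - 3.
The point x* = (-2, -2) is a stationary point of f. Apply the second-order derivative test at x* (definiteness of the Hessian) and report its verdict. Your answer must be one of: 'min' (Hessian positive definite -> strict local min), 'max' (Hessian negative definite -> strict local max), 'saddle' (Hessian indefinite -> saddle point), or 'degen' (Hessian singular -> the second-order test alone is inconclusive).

Compute the Hessian H = grad^2 f:
  H = [[4, 0], [0, 7]]
Verify stationarity: grad f(x*) = H x* + g = (0, 0).
Eigenvalues of H: 4, 7.
Both eigenvalues > 0, so H is positive definite -> x* is a strict local min.

min


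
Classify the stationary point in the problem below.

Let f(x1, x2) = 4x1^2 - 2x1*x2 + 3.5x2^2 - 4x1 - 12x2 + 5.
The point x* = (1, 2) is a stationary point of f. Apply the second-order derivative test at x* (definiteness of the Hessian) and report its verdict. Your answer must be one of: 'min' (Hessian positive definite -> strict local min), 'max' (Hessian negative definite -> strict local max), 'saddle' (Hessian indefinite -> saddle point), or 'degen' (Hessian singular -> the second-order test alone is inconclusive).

Compute the Hessian H = grad^2 f:
  H = [[8, -2], [-2, 7]]
Verify stationarity: grad f(x*) = H x* + g = (0, 0).
Eigenvalues of H: 5.4384, 9.5616.
Both eigenvalues > 0, so H is positive definite -> x* is a strict local min.

min


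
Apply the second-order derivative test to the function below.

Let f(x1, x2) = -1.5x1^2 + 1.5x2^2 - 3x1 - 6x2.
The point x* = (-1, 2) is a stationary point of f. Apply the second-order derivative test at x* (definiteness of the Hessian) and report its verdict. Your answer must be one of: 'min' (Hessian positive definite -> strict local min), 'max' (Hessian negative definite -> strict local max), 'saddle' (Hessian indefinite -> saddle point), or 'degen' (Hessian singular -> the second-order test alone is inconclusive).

Compute the Hessian H = grad^2 f:
  H = [[-3, 0], [0, 3]]
Verify stationarity: grad f(x*) = H x* + g = (0, 0).
Eigenvalues of H: -3, 3.
Eigenvalues have mixed signs, so H is indefinite -> x* is a saddle point.

saddle


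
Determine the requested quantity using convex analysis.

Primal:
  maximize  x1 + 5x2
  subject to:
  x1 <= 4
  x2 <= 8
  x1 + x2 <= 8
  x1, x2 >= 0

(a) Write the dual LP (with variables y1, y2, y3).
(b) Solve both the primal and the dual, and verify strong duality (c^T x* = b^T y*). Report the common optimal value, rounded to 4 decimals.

The standard primal-dual pair for 'max c^T x s.t. A x <= b, x >= 0' is:
  Dual:  min b^T y  s.t.  A^T y >= c,  y >= 0.

So the dual LP is:
  minimize  4y1 + 8y2 + 8y3
  subject to:
    y1 + y3 >= 1
    y2 + y3 >= 5
    y1, y2, y3 >= 0

Solving the primal: x* = (0, 8).
  primal value c^T x* = 40.
Solving the dual: y* = (0, 0, 5).
  dual value b^T y* = 40.
Strong duality: c^T x* = b^T y*. Confirmed.

40


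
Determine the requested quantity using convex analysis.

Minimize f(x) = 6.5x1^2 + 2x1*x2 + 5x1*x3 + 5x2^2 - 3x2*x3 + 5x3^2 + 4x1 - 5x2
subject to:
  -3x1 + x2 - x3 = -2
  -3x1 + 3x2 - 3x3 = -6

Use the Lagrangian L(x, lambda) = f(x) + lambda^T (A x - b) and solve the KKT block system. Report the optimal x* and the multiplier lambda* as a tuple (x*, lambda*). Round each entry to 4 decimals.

Form the Lagrangian:
  L(x, lambda) = (1/2) x^T Q x + c^T x + lambda^T (A x - b)
Stationarity (grad_x L = 0): Q x + c + A^T lambda = 0.
Primal feasibility: A x = b.

This gives the KKT block system:
  [ Q   A^T ] [ x     ]   [-c ]
  [ A    0  ] [ lambda ] = [ b ]

Solving the linear system:
  x*      = (0, -0.6429, 1.3571)
  lambda* = (-3, 6.1667)
  f(x*)   = 17.1071

x* = (0, -0.6429, 1.3571), lambda* = (-3, 6.1667)


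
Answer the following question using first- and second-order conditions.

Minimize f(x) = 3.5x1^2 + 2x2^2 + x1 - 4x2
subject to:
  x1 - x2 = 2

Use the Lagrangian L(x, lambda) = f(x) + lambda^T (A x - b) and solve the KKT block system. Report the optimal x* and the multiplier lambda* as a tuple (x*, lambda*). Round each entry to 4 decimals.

Form the Lagrangian:
  L(x, lambda) = (1/2) x^T Q x + c^T x + lambda^T (A x - b)
Stationarity (grad_x L = 0): Q x + c + A^T lambda = 0.
Primal feasibility: A x = b.

This gives the KKT block system:
  [ Q   A^T ] [ x     ]   [-c ]
  [ A    0  ] [ lambda ] = [ b ]

Solving the linear system:
  x*      = (1, -1)
  lambda* = (-8)
  f(x*)   = 10.5

x* = (1, -1), lambda* = (-8)


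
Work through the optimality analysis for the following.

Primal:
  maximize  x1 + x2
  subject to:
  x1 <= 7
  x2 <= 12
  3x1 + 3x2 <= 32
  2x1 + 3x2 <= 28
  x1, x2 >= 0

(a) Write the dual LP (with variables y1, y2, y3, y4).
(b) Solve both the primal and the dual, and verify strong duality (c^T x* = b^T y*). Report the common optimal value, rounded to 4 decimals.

The standard primal-dual pair for 'max c^T x s.t. A x <= b, x >= 0' is:
  Dual:  min b^T y  s.t.  A^T y >= c,  y >= 0.

So the dual LP is:
  minimize  7y1 + 12y2 + 32y3 + 28y4
  subject to:
    y1 + 3y3 + 2y4 >= 1
    y2 + 3y3 + 3y4 >= 1
    y1, y2, y3, y4 >= 0

Solving the primal: x* = (7, 3.6667).
  primal value c^T x* = 10.6667.
Solving the dual: y* = (0, 0, 0.3333, 0).
  dual value b^T y* = 10.6667.
Strong duality: c^T x* = b^T y*. Confirmed.

10.6667


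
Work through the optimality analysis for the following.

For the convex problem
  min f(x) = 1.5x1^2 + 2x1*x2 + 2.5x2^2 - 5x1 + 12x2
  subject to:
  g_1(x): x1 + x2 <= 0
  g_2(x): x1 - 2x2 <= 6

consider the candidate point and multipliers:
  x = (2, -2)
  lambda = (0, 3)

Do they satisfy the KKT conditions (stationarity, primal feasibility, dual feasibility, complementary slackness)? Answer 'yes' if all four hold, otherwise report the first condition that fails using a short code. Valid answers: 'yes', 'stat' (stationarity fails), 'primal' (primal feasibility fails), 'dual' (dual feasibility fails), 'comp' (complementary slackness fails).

Gradient of f: grad f(x) = Q x + c = (-3, 6)
Constraint values g_i(x) = a_i^T x - b_i:
  g_1((2, -2)) = 0
  g_2((2, -2)) = 0
Stationarity residual: grad f(x) + sum_i lambda_i a_i = (0, 0)
  -> stationarity OK
Primal feasibility (all g_i <= 0): OK
Dual feasibility (all lambda_i >= 0): OK
Complementary slackness (lambda_i * g_i(x) = 0 for all i): OK

Verdict: yes, KKT holds.

yes


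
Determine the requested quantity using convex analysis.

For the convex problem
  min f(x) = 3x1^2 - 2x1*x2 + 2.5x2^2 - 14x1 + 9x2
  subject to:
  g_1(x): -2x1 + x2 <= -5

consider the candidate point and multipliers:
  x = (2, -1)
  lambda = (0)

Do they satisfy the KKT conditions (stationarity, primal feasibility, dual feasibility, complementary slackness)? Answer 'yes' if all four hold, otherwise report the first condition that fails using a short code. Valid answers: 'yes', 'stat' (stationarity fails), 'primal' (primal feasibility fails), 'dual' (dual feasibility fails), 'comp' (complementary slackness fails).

Gradient of f: grad f(x) = Q x + c = (0, 0)
Constraint values g_i(x) = a_i^T x - b_i:
  g_1((2, -1)) = 0
Stationarity residual: grad f(x) + sum_i lambda_i a_i = (0, 0)
  -> stationarity OK
Primal feasibility (all g_i <= 0): OK
Dual feasibility (all lambda_i >= 0): OK
Complementary slackness (lambda_i * g_i(x) = 0 for all i): OK

Verdict: yes, KKT holds.

yes


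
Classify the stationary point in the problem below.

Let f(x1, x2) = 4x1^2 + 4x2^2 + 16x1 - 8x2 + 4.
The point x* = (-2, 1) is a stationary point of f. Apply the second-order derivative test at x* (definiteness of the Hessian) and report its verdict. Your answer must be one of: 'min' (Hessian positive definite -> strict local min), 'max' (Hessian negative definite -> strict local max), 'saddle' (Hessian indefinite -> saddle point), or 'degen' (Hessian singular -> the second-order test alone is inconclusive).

Compute the Hessian H = grad^2 f:
  H = [[8, 0], [0, 8]]
Verify stationarity: grad f(x*) = H x* + g = (0, 0).
Eigenvalues of H: 8, 8.
Both eigenvalues > 0, so H is positive definite -> x* is a strict local min.

min


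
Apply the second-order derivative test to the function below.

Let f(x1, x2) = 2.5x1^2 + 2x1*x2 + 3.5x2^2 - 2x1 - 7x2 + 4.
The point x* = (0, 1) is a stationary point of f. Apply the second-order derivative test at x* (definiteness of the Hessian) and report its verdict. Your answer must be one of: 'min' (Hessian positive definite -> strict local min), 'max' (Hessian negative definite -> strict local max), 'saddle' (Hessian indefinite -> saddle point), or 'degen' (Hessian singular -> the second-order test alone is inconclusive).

Compute the Hessian H = grad^2 f:
  H = [[5, 2], [2, 7]]
Verify stationarity: grad f(x*) = H x* + g = (0, 0).
Eigenvalues of H: 3.7639, 8.2361.
Both eigenvalues > 0, so H is positive definite -> x* is a strict local min.

min


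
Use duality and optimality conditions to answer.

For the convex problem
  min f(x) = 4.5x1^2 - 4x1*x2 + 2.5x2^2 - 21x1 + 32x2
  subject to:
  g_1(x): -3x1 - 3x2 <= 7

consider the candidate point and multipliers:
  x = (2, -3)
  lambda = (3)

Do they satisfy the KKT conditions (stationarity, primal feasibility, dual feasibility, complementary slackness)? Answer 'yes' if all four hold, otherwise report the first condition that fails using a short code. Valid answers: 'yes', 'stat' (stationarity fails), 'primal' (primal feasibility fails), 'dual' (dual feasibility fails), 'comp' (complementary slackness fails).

Gradient of f: grad f(x) = Q x + c = (9, 9)
Constraint values g_i(x) = a_i^T x - b_i:
  g_1((2, -3)) = -4
Stationarity residual: grad f(x) + sum_i lambda_i a_i = (0, 0)
  -> stationarity OK
Primal feasibility (all g_i <= 0): OK
Dual feasibility (all lambda_i >= 0): OK
Complementary slackness (lambda_i * g_i(x) = 0 for all i): FAILS

Verdict: the first failing condition is complementary_slackness -> comp.

comp


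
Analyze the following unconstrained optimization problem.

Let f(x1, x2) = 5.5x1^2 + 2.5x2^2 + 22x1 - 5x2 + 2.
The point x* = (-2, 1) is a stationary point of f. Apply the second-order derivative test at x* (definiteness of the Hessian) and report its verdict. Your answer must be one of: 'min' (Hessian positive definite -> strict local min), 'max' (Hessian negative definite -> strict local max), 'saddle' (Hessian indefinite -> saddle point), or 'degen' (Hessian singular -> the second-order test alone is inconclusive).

Compute the Hessian H = grad^2 f:
  H = [[11, 0], [0, 5]]
Verify stationarity: grad f(x*) = H x* + g = (0, 0).
Eigenvalues of H: 5, 11.
Both eigenvalues > 0, so H is positive definite -> x* is a strict local min.

min


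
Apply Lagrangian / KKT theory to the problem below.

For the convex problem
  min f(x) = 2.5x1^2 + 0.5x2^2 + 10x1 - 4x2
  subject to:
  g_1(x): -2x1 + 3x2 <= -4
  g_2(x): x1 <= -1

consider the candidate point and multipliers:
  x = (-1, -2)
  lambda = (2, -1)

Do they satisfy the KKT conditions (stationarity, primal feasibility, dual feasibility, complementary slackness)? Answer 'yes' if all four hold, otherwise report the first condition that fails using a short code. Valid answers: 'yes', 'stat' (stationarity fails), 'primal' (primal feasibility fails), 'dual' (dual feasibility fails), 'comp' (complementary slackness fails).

Gradient of f: grad f(x) = Q x + c = (5, -6)
Constraint values g_i(x) = a_i^T x - b_i:
  g_1((-1, -2)) = 0
  g_2((-1, -2)) = 0
Stationarity residual: grad f(x) + sum_i lambda_i a_i = (0, 0)
  -> stationarity OK
Primal feasibility (all g_i <= 0): OK
Dual feasibility (all lambda_i >= 0): FAILS
Complementary slackness (lambda_i * g_i(x) = 0 for all i): OK

Verdict: the first failing condition is dual_feasibility -> dual.

dual


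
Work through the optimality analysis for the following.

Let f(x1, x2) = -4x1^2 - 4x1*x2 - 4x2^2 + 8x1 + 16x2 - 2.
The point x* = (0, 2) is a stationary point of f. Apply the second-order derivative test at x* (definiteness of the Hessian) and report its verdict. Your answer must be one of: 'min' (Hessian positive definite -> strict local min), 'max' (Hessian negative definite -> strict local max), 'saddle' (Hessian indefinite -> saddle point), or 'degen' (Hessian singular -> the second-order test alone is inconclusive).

Compute the Hessian H = grad^2 f:
  H = [[-8, -4], [-4, -8]]
Verify stationarity: grad f(x*) = H x* + g = (0, 0).
Eigenvalues of H: -12, -4.
Both eigenvalues < 0, so H is negative definite -> x* is a strict local max.

max


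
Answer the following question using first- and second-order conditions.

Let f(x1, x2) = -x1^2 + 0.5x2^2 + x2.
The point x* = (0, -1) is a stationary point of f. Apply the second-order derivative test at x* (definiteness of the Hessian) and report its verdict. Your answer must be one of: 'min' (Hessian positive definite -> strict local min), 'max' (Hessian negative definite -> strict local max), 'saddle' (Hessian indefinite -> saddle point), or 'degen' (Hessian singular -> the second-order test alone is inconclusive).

Compute the Hessian H = grad^2 f:
  H = [[-2, 0], [0, 1]]
Verify stationarity: grad f(x*) = H x* + g = (0, 0).
Eigenvalues of H: -2, 1.
Eigenvalues have mixed signs, so H is indefinite -> x* is a saddle point.

saddle


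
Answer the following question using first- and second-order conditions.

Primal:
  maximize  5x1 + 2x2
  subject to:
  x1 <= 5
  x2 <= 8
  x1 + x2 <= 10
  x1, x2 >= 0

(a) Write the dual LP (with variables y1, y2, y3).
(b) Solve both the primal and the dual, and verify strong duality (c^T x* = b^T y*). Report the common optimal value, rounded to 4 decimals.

The standard primal-dual pair for 'max c^T x s.t. A x <= b, x >= 0' is:
  Dual:  min b^T y  s.t.  A^T y >= c,  y >= 0.

So the dual LP is:
  minimize  5y1 + 8y2 + 10y3
  subject to:
    y1 + y3 >= 5
    y2 + y3 >= 2
    y1, y2, y3 >= 0

Solving the primal: x* = (5, 5).
  primal value c^T x* = 35.
Solving the dual: y* = (3, 0, 2).
  dual value b^T y* = 35.
Strong duality: c^T x* = b^T y*. Confirmed.

35


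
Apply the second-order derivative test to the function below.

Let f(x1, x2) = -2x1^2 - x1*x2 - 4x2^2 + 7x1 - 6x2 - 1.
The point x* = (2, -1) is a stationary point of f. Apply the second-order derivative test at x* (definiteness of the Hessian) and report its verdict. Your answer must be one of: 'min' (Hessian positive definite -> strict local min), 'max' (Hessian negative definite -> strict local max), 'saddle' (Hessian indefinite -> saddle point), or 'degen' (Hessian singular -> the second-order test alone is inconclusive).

Compute the Hessian H = grad^2 f:
  H = [[-4, -1], [-1, -8]]
Verify stationarity: grad f(x*) = H x* + g = (0, 0).
Eigenvalues of H: -8.2361, -3.7639.
Both eigenvalues < 0, so H is negative definite -> x* is a strict local max.

max


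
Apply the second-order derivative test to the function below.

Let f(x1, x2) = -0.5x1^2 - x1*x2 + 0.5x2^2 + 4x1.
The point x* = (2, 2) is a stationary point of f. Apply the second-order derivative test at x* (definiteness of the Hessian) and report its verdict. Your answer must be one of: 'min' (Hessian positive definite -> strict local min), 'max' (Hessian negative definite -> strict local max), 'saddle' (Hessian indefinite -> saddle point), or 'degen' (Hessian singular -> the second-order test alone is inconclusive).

Compute the Hessian H = grad^2 f:
  H = [[-1, -1], [-1, 1]]
Verify stationarity: grad f(x*) = H x* + g = (0, 0).
Eigenvalues of H: -1.4142, 1.4142.
Eigenvalues have mixed signs, so H is indefinite -> x* is a saddle point.

saddle


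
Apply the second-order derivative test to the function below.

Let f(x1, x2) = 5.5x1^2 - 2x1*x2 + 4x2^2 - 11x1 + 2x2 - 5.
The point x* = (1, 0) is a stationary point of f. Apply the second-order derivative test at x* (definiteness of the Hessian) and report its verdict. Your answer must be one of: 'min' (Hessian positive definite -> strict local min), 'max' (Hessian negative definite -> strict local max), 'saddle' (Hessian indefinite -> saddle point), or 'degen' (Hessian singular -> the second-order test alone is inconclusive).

Compute the Hessian H = grad^2 f:
  H = [[11, -2], [-2, 8]]
Verify stationarity: grad f(x*) = H x* + g = (0, 0).
Eigenvalues of H: 7, 12.
Both eigenvalues > 0, so H is positive definite -> x* is a strict local min.

min


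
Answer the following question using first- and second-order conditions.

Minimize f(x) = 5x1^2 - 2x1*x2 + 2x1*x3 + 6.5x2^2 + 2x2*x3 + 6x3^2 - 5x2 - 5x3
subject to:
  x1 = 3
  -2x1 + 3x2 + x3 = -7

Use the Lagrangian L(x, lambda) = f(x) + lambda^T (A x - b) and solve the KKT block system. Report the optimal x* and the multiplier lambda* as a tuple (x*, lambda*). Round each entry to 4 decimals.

Form the Lagrangian:
  L(x, lambda) = (1/2) x^T Q x + c^T x + lambda^T (A x - b)
Stationarity (grad_x L = 0): Q x + c + A^T lambda = 0.
Primal feasibility: A x = b.

This gives the KKT block system:
  [ Q   A^T ] [ x     ]   [-c ]
  [ A    0  ] [ lambda ] = [ b ]

Solving the linear system:
  x*      = (3, -0.1835, -0.4495)
  lambda* = (-19.945, 4.7615)
  f(x*)   = 48.1651

x* = (3, -0.1835, -0.4495), lambda* = (-19.945, 4.7615)


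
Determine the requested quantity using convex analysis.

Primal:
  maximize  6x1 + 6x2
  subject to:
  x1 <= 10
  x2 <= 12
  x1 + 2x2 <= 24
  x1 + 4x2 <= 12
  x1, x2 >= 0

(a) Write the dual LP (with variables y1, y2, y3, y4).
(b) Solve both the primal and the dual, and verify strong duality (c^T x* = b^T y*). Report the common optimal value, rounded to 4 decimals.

The standard primal-dual pair for 'max c^T x s.t. A x <= b, x >= 0' is:
  Dual:  min b^T y  s.t.  A^T y >= c,  y >= 0.

So the dual LP is:
  minimize  10y1 + 12y2 + 24y3 + 12y4
  subject to:
    y1 + y3 + y4 >= 6
    y2 + 2y3 + 4y4 >= 6
    y1, y2, y3, y4 >= 0

Solving the primal: x* = (10, 0.5).
  primal value c^T x* = 63.
Solving the dual: y* = (4.5, 0, 0, 1.5).
  dual value b^T y* = 63.
Strong duality: c^T x* = b^T y*. Confirmed.

63


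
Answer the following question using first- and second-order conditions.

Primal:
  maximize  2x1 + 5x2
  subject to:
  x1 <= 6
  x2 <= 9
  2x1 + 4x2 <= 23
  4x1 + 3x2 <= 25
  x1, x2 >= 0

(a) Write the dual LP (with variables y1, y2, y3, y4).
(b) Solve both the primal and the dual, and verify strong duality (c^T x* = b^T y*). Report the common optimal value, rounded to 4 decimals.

The standard primal-dual pair for 'max c^T x s.t. A x <= b, x >= 0' is:
  Dual:  min b^T y  s.t.  A^T y >= c,  y >= 0.

So the dual LP is:
  minimize  6y1 + 9y2 + 23y3 + 25y4
  subject to:
    y1 + 2y3 + 4y4 >= 2
    y2 + 4y3 + 3y4 >= 5
    y1, y2, y3, y4 >= 0

Solving the primal: x* = (0, 5.75).
  primal value c^T x* = 28.75.
Solving the dual: y* = (0, 0, 1.25, 0).
  dual value b^T y* = 28.75.
Strong duality: c^T x* = b^T y*. Confirmed.

28.75


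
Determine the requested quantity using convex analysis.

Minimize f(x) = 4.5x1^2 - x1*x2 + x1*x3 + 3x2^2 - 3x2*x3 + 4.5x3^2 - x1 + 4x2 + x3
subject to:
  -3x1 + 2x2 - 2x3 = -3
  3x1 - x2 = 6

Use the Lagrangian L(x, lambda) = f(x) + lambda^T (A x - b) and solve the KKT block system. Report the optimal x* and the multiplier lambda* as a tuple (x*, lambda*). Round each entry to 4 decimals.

Form the Lagrangian:
  L(x, lambda) = (1/2) x^T Q x + c^T x + lambda^T (A x - b)
Stationarity (grad_x L = 0): Q x + c + A^T lambda = 0.
Primal feasibility: A x = b.

This gives the KKT block system:
  [ Q   A^T ] [ x     ]   [-c ]
  [ A    0  ] [ lambda ] = [ b ]

Solving the linear system:
  x*      = (1.6385, -1.0845, -2.0423)
  lambda* = (-6.2441, -10.507)
  f(x*)   = 18.1455

x* = (1.6385, -1.0845, -2.0423), lambda* = (-6.2441, -10.507)


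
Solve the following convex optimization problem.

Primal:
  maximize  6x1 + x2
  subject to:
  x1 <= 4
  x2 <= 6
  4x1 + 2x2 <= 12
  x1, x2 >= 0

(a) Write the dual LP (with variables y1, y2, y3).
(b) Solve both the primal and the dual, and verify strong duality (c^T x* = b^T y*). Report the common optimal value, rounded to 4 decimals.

The standard primal-dual pair for 'max c^T x s.t. A x <= b, x >= 0' is:
  Dual:  min b^T y  s.t.  A^T y >= c,  y >= 0.

So the dual LP is:
  minimize  4y1 + 6y2 + 12y3
  subject to:
    y1 + 4y3 >= 6
    y2 + 2y3 >= 1
    y1, y2, y3 >= 0

Solving the primal: x* = (3, 0).
  primal value c^T x* = 18.
Solving the dual: y* = (0, 0, 1.5).
  dual value b^T y* = 18.
Strong duality: c^T x* = b^T y*. Confirmed.

18


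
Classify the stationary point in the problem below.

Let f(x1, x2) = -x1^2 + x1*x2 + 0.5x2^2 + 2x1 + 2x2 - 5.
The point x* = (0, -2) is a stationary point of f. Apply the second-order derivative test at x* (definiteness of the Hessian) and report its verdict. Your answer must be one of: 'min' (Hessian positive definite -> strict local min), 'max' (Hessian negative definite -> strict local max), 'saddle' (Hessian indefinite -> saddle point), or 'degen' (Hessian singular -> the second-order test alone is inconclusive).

Compute the Hessian H = grad^2 f:
  H = [[-2, 1], [1, 1]]
Verify stationarity: grad f(x*) = H x* + g = (0, 0).
Eigenvalues of H: -2.3028, 1.3028.
Eigenvalues have mixed signs, so H is indefinite -> x* is a saddle point.

saddle


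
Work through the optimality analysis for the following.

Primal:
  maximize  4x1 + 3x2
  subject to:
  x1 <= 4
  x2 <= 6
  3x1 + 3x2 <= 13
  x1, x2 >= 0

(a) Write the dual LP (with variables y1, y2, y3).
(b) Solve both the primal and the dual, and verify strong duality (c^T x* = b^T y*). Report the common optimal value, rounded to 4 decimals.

The standard primal-dual pair for 'max c^T x s.t. A x <= b, x >= 0' is:
  Dual:  min b^T y  s.t.  A^T y >= c,  y >= 0.

So the dual LP is:
  minimize  4y1 + 6y2 + 13y3
  subject to:
    y1 + 3y3 >= 4
    y2 + 3y3 >= 3
    y1, y2, y3 >= 0

Solving the primal: x* = (4, 0.3333).
  primal value c^T x* = 17.
Solving the dual: y* = (1, 0, 1).
  dual value b^T y* = 17.
Strong duality: c^T x* = b^T y*. Confirmed.

17


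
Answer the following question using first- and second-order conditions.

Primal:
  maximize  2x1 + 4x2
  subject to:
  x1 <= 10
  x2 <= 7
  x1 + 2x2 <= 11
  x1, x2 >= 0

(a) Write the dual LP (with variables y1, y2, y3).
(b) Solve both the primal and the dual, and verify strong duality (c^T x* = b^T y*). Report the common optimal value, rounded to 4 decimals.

The standard primal-dual pair for 'max c^T x s.t. A x <= b, x >= 0' is:
  Dual:  min b^T y  s.t.  A^T y >= c,  y >= 0.

So the dual LP is:
  minimize  10y1 + 7y2 + 11y3
  subject to:
    y1 + y3 >= 2
    y2 + 2y3 >= 4
    y1, y2, y3 >= 0

Solving the primal: x* = (0, 5.5).
  primal value c^T x* = 22.
Solving the dual: y* = (0, 0, 2).
  dual value b^T y* = 22.
Strong duality: c^T x* = b^T y*. Confirmed.

22


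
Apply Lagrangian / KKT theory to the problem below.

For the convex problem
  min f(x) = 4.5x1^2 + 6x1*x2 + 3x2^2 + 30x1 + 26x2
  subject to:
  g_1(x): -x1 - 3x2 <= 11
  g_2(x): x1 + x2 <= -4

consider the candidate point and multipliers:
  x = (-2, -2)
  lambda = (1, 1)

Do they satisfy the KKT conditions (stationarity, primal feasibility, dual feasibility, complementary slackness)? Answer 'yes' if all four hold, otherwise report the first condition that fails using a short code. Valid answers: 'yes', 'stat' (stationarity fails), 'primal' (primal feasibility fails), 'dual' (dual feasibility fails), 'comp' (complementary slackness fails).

Gradient of f: grad f(x) = Q x + c = (0, 2)
Constraint values g_i(x) = a_i^T x - b_i:
  g_1((-2, -2)) = -3
  g_2((-2, -2)) = 0
Stationarity residual: grad f(x) + sum_i lambda_i a_i = (0, 0)
  -> stationarity OK
Primal feasibility (all g_i <= 0): OK
Dual feasibility (all lambda_i >= 0): OK
Complementary slackness (lambda_i * g_i(x) = 0 for all i): FAILS

Verdict: the first failing condition is complementary_slackness -> comp.

comp


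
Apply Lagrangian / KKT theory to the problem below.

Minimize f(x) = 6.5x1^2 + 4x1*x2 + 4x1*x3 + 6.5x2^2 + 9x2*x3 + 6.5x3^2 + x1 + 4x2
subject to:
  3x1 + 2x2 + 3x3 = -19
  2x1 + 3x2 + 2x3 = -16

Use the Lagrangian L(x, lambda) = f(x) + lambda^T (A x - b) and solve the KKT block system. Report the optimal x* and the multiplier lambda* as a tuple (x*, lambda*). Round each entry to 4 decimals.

Form the Lagrangian:
  L(x, lambda) = (1/2) x^T Q x + c^T x + lambda^T (A x - b)
Stationarity (grad_x L = 0): Q x + c + A^T lambda = 0.
Primal feasibility: A x = b.

This gives the KKT block system:
  [ Q   A^T ] [ x     ]   [-c ]
  [ A    0  ] [ lambda ] = [ b ]

Solving the linear system:
  x*      = (-3.1111, -2, -1.8889)
  lambda* = (12.4222, 8.8667)
  f(x*)   = 183.3889

x* = (-3.1111, -2, -1.8889), lambda* = (12.4222, 8.8667)


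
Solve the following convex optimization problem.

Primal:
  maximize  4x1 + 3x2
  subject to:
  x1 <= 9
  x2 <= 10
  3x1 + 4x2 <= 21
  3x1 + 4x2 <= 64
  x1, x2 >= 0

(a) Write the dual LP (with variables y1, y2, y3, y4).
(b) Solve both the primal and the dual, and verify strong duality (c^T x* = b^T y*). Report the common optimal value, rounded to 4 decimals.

The standard primal-dual pair for 'max c^T x s.t. A x <= b, x >= 0' is:
  Dual:  min b^T y  s.t.  A^T y >= c,  y >= 0.

So the dual LP is:
  minimize  9y1 + 10y2 + 21y3 + 64y4
  subject to:
    y1 + 3y3 + 3y4 >= 4
    y2 + 4y3 + 4y4 >= 3
    y1, y2, y3, y4 >= 0

Solving the primal: x* = (7, 0).
  primal value c^T x* = 28.
Solving the dual: y* = (0, 0, 1.3333, 0).
  dual value b^T y* = 28.
Strong duality: c^T x* = b^T y*. Confirmed.

28


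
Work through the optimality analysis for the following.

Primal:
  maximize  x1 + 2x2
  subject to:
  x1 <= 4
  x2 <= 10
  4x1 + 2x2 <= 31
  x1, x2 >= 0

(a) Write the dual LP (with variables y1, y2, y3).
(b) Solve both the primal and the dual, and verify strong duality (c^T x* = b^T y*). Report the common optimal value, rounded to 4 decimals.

The standard primal-dual pair for 'max c^T x s.t. A x <= b, x >= 0' is:
  Dual:  min b^T y  s.t.  A^T y >= c,  y >= 0.

So the dual LP is:
  minimize  4y1 + 10y2 + 31y3
  subject to:
    y1 + 4y3 >= 1
    y2 + 2y3 >= 2
    y1, y2, y3 >= 0

Solving the primal: x* = (2.75, 10).
  primal value c^T x* = 22.75.
Solving the dual: y* = (0, 1.5, 0.25).
  dual value b^T y* = 22.75.
Strong duality: c^T x* = b^T y*. Confirmed.

22.75


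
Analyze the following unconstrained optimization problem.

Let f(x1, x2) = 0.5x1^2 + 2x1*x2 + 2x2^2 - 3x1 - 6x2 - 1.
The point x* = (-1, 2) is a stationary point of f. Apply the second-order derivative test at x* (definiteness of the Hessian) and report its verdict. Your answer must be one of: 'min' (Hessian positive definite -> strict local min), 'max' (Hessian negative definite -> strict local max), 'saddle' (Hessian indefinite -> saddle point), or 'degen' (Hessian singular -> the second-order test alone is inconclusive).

Compute the Hessian H = grad^2 f:
  H = [[1, 2], [2, 4]]
Verify stationarity: grad f(x*) = H x* + g = (0, 0).
Eigenvalues of H: 0, 5.
H has a zero eigenvalue (singular; positive semidefinite but not definite), so H is neither positive definite, negative definite, nor indefinite. The second-order test alone is inconclusive -> degen.
(Indeed, f is constant along the null direction of H through x*, so x* is not a strict local extremum.)

degen


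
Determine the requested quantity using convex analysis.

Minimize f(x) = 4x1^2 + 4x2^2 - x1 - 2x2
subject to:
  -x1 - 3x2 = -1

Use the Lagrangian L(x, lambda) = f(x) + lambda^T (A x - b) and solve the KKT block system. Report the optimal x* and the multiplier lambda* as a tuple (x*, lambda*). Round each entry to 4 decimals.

Form the Lagrangian:
  L(x, lambda) = (1/2) x^T Q x + c^T x + lambda^T (A x - b)
Stationarity (grad_x L = 0): Q x + c + A^T lambda = 0.
Primal feasibility: A x = b.

This gives the KKT block system:
  [ Q   A^T ] [ x     ]   [-c ]
  [ A    0  ] [ lambda ] = [ b ]

Solving the linear system:
  x*      = (0.1375, 0.2875)
  lambda* = (0.1)
  f(x*)   = -0.3062

x* = (0.1375, 0.2875), lambda* = (0.1)


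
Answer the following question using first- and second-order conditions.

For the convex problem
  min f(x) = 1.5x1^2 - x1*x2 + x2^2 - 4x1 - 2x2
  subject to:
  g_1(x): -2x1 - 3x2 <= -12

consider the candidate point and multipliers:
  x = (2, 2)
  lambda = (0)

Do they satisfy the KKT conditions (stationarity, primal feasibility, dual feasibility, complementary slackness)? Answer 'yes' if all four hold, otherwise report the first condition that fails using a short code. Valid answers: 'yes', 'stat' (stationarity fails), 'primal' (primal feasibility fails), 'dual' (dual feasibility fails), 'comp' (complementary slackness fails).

Gradient of f: grad f(x) = Q x + c = (0, 0)
Constraint values g_i(x) = a_i^T x - b_i:
  g_1((2, 2)) = 2
Stationarity residual: grad f(x) + sum_i lambda_i a_i = (0, 0)
  -> stationarity OK
Primal feasibility (all g_i <= 0): FAILS
Dual feasibility (all lambda_i >= 0): OK
Complementary slackness (lambda_i * g_i(x) = 0 for all i): OK

Verdict: the first failing condition is primal_feasibility -> primal.

primal


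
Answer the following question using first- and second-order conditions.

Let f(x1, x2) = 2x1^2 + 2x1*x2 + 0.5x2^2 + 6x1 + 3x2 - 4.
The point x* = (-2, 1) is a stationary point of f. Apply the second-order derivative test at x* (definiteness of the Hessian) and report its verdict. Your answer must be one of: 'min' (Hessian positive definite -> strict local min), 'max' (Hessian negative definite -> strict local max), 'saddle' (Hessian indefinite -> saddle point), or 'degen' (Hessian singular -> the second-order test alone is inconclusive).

Compute the Hessian H = grad^2 f:
  H = [[4, 2], [2, 1]]
Verify stationarity: grad f(x*) = H x* + g = (0, 0).
Eigenvalues of H: 0, 5.
H has a zero eigenvalue (singular; positive semidefinite but not definite), so H is neither positive definite, negative definite, nor indefinite. The second-order test alone is inconclusive -> degen.
(Indeed, f is constant along the null direction of H through x*, so x* is not a strict local extremum.)

degen


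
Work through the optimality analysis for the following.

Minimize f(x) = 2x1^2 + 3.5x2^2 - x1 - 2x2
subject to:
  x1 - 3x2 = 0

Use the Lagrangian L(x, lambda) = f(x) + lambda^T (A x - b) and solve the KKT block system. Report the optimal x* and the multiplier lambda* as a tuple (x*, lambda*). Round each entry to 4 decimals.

Form the Lagrangian:
  L(x, lambda) = (1/2) x^T Q x + c^T x + lambda^T (A x - b)
Stationarity (grad_x L = 0): Q x + c + A^T lambda = 0.
Primal feasibility: A x = b.

This gives the KKT block system:
  [ Q   A^T ] [ x     ]   [-c ]
  [ A    0  ] [ lambda ] = [ b ]

Solving the linear system:
  x*      = (0.3488, 0.1163)
  lambda* = (-0.3953)
  f(x*)   = -0.2907

x* = (0.3488, 0.1163), lambda* = (-0.3953)


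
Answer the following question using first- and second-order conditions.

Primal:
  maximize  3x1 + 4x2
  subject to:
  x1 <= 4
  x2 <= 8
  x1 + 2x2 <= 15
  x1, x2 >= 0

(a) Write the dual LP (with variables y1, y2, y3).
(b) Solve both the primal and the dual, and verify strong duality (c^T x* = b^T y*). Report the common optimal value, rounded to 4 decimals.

The standard primal-dual pair for 'max c^T x s.t. A x <= b, x >= 0' is:
  Dual:  min b^T y  s.t.  A^T y >= c,  y >= 0.

So the dual LP is:
  minimize  4y1 + 8y2 + 15y3
  subject to:
    y1 + y3 >= 3
    y2 + 2y3 >= 4
    y1, y2, y3 >= 0

Solving the primal: x* = (4, 5.5).
  primal value c^T x* = 34.
Solving the dual: y* = (1, 0, 2).
  dual value b^T y* = 34.
Strong duality: c^T x* = b^T y*. Confirmed.

34


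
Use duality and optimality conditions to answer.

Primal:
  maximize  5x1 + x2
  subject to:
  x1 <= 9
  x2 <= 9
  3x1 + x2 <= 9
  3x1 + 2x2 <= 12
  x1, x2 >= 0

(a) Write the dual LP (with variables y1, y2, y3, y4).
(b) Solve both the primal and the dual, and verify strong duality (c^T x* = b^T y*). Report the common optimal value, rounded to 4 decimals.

The standard primal-dual pair for 'max c^T x s.t. A x <= b, x >= 0' is:
  Dual:  min b^T y  s.t.  A^T y >= c,  y >= 0.

So the dual LP is:
  minimize  9y1 + 9y2 + 9y3 + 12y4
  subject to:
    y1 + 3y3 + 3y4 >= 5
    y2 + y3 + 2y4 >= 1
    y1, y2, y3, y4 >= 0

Solving the primal: x* = (3, 0).
  primal value c^T x* = 15.
Solving the dual: y* = (0, 0, 1.6667, 0).
  dual value b^T y* = 15.
Strong duality: c^T x* = b^T y*. Confirmed.

15


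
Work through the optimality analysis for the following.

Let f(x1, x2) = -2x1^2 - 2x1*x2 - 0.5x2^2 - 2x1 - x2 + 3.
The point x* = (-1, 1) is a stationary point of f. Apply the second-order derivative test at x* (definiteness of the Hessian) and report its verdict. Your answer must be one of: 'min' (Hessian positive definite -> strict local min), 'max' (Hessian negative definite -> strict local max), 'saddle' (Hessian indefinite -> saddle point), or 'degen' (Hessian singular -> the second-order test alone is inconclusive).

Compute the Hessian H = grad^2 f:
  H = [[-4, -2], [-2, -1]]
Verify stationarity: grad f(x*) = H x* + g = (0, 0).
Eigenvalues of H: -5, 0.
H has a zero eigenvalue (singular; negative semidefinite but not definite), so H is neither positive definite, negative definite, nor indefinite. The second-order test alone is inconclusive -> degen.
(Indeed, f is constant along the null direction of H through x*, so x* is not a strict local extremum.)

degen


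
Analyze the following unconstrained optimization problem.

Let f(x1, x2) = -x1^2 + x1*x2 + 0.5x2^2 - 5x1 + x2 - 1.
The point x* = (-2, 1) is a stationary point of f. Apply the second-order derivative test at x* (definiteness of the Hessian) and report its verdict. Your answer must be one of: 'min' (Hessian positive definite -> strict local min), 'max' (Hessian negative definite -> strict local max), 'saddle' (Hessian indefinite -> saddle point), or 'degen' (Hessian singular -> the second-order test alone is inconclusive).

Compute the Hessian H = grad^2 f:
  H = [[-2, 1], [1, 1]]
Verify stationarity: grad f(x*) = H x* + g = (0, 0).
Eigenvalues of H: -2.3028, 1.3028.
Eigenvalues have mixed signs, so H is indefinite -> x* is a saddle point.

saddle


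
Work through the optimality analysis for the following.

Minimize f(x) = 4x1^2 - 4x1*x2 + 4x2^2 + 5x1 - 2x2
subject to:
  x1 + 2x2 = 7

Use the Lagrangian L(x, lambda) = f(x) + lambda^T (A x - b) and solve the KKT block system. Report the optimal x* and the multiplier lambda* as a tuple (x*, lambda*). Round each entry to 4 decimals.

Form the Lagrangian:
  L(x, lambda) = (1/2) x^T Q x + c^T x + lambda^T (A x - b)
Stationarity (grad_x L = 0): Q x + c + A^T lambda = 0.
Primal feasibility: A x = b.

This gives the KKT block system:
  [ Q   A^T ] [ x     ]   [-c ]
  [ A    0  ] [ lambda ] = [ b ]

Solving the linear system:
  x*      = (1.5714, 2.7143)
  lambda* = (-6.7143)
  f(x*)   = 24.7143

x* = (1.5714, 2.7143), lambda* = (-6.7143)


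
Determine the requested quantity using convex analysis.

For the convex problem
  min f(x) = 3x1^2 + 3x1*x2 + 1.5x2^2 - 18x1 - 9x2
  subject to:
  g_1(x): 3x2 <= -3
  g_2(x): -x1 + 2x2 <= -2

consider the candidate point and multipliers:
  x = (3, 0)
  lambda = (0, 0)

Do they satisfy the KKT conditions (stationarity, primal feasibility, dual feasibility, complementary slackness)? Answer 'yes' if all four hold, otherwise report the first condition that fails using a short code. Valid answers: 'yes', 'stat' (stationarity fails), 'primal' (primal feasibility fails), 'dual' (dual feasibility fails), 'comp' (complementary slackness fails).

Gradient of f: grad f(x) = Q x + c = (0, 0)
Constraint values g_i(x) = a_i^T x - b_i:
  g_1((3, 0)) = 3
  g_2((3, 0)) = -1
Stationarity residual: grad f(x) + sum_i lambda_i a_i = (0, 0)
  -> stationarity OK
Primal feasibility (all g_i <= 0): FAILS
Dual feasibility (all lambda_i >= 0): OK
Complementary slackness (lambda_i * g_i(x) = 0 for all i): OK

Verdict: the first failing condition is primal_feasibility -> primal.

primal


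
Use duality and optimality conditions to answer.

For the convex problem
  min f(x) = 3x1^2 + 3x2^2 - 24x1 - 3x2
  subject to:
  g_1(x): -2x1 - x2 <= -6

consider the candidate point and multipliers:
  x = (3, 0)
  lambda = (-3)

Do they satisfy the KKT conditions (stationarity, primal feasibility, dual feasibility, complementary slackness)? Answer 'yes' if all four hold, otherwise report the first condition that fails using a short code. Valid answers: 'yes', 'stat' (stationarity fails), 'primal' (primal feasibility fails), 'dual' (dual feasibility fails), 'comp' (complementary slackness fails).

Gradient of f: grad f(x) = Q x + c = (-6, -3)
Constraint values g_i(x) = a_i^T x - b_i:
  g_1((3, 0)) = 0
Stationarity residual: grad f(x) + sum_i lambda_i a_i = (0, 0)
  -> stationarity OK
Primal feasibility (all g_i <= 0): OK
Dual feasibility (all lambda_i >= 0): FAILS
Complementary slackness (lambda_i * g_i(x) = 0 for all i): OK

Verdict: the first failing condition is dual_feasibility -> dual.

dual
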